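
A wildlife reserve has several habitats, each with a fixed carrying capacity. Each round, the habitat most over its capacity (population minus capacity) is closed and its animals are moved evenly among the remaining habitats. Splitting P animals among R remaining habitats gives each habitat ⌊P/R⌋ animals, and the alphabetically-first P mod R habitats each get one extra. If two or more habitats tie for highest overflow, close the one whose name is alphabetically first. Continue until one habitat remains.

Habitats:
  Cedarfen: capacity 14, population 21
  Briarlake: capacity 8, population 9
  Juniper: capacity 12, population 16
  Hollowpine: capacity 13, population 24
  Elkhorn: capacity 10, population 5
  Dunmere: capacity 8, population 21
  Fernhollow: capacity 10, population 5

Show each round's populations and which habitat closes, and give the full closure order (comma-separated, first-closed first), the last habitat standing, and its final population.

Closure order: Dunmere, Hollowpine, Cedarfen, Briarlake, Juniper, Elkhorn
Last habitat: Fernhollow with 101 animals

Round 1: Briarlake=9 Cedarfen=21 Dunmere=21 Elkhorn=5 Fernhollow=5 Hollowpine=24 Juniper=16 → close Dunmere (overflow 13)
  21÷6 = 3 each, +1 to first 3
Round 2: Briarlake=13 Cedarfen=25 Elkhorn=9 Fernhollow=8 Hollowpine=27 Juniper=19 → close Hollowpine (overflow 14)
  27÷5 = 5 each, +1 to first 2
Round 3: Briarlake=19 Cedarfen=31 Elkhorn=14 Fernhollow=13 Juniper=24 → close Cedarfen (overflow 17)
  31÷4 = 7 each, +1 to first 3
Round 4: Briarlake=27 Elkhorn=22 Fernhollow=21 Juniper=31 → close Briarlake (overflow 19)
  27÷3 = 9 each, +1 to first 0
Round 5: Elkhorn=31 Fernhollow=30 Juniper=40 → close Juniper (overflow 28)
  40÷2 = 20 each, +1 to first 0
Round 6: Elkhorn=51 Fernhollow=50 → close Elkhorn (overflow 41)
  51÷1 = 51 each, +1 to first 0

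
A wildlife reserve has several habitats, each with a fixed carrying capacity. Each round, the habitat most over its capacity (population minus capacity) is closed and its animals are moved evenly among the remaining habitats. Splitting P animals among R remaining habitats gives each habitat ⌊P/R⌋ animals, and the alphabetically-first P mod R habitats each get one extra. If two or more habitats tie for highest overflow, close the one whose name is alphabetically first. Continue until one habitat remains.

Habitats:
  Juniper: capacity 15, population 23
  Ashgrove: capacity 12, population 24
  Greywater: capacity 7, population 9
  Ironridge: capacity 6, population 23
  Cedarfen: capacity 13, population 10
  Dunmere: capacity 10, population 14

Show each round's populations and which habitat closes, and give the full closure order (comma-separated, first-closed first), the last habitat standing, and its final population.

Closure order: Ironridge, Ashgrove, Juniper, Dunmere, Greywater
Last habitat: Cedarfen with 103 animals

Round 1: Ashgrove=24 Cedarfen=10 Dunmere=14 Greywater=9 Ironridge=23 Juniper=23 → close Ironridge (overflow 17)
  23÷5 = 4 each, +1 to first 3
Round 2: Ashgrove=29 Cedarfen=15 Dunmere=19 Greywater=13 Juniper=27 → close Ashgrove (overflow 17)
  29÷4 = 7 each, +1 to first 1
Round 3: Cedarfen=23 Dunmere=26 Greywater=20 Juniper=34 → close Juniper (overflow 19)
  34÷3 = 11 each, +1 to first 1
Round 4: Cedarfen=35 Dunmere=37 Greywater=31 → close Dunmere (overflow 27)
  37÷2 = 18 each, +1 to first 1
Round 5: Cedarfen=54 Greywater=49 → close Greywater (overflow 42)
  49÷1 = 49 each, +1 to first 0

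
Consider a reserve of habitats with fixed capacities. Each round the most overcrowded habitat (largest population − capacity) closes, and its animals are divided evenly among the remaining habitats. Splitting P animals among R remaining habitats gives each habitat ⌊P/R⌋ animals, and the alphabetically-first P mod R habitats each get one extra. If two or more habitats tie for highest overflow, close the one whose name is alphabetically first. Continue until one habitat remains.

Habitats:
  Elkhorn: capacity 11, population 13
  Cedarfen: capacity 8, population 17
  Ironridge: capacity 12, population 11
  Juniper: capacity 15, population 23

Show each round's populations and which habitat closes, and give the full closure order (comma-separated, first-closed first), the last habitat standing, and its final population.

Round 1: Cedarfen=17 Elkhorn=13 Ironridge=11 Juniper=23 → close Cedarfen (overflow 9)
  17÷3 = 5 each, +1 to first 2
Round 2: Elkhorn=19 Ironridge=17 Juniper=28 → close Juniper (overflow 13)
  28÷2 = 14 each, +1 to first 0
Round 3: Elkhorn=33 Ironridge=31 → close Elkhorn (overflow 22)
  33÷1 = 33 each, +1 to first 0

Closure order: Cedarfen, Juniper, Elkhorn
Last habitat: Ironridge with 64 animals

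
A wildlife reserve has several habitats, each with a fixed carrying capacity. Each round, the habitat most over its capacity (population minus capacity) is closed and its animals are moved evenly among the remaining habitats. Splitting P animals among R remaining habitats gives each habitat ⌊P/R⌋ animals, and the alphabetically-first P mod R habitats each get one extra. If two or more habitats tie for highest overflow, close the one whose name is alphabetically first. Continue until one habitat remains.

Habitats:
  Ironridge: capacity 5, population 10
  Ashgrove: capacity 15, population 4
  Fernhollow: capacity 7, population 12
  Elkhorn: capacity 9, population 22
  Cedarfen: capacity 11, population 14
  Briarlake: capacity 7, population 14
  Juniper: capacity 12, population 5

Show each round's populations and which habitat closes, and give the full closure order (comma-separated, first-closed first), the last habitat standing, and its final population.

Closure order: Elkhorn, Briarlake, Fernhollow, Cedarfen, Ironridge, Juniper
Last habitat: Ashgrove with 81 animals

Round 1: Ashgrove=4 Briarlake=14 Cedarfen=14 Elkhorn=22 Fernhollow=12 Ironridge=10 Juniper=5 → close Elkhorn (overflow 13)
  22÷6 = 3 each, +1 to first 4
Round 2: Ashgrove=8 Briarlake=18 Cedarfen=18 Fernhollow=16 Ironridge=13 Juniper=8 → close Briarlake (overflow 11)
  18÷5 = 3 each, +1 to first 3
Round 3: Ashgrove=12 Cedarfen=22 Fernhollow=20 Ironridge=16 Juniper=11 → close Fernhollow (overflow 13)
  20÷4 = 5 each, +1 to first 0
Round 4: Ashgrove=17 Cedarfen=27 Ironridge=21 Juniper=16 → close Cedarfen (overflow 16)
  27÷3 = 9 each, +1 to first 0
Round 5: Ashgrove=26 Ironridge=30 Juniper=25 → close Ironridge (overflow 25)
  30÷2 = 15 each, +1 to first 0
Round 6: Ashgrove=41 Juniper=40 → close Juniper (overflow 28)
  40÷1 = 40 each, +1 to first 0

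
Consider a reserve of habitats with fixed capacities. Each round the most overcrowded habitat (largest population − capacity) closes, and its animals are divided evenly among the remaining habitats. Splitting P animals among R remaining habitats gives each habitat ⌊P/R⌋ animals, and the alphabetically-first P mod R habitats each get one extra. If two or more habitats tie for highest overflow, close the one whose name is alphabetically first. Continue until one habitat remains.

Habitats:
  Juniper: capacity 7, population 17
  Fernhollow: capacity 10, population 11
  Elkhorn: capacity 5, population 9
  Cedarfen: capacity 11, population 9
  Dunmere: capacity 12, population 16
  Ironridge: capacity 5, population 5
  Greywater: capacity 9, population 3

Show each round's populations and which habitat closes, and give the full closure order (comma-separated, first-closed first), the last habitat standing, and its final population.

Closure order: Juniper, Dunmere, Elkhorn, Fernhollow, Cedarfen, Ironridge
Last habitat: Greywater with 70 animals

Round 1: Cedarfen=9 Dunmere=16 Elkhorn=9 Fernhollow=11 Greywater=3 Ironridge=5 Juniper=17 → close Juniper (overflow 10)
  17÷6 = 2 each, +1 to first 5
Round 2: Cedarfen=12 Dunmere=19 Elkhorn=12 Fernhollow=14 Greywater=6 Ironridge=7 → close Dunmere (overflow 7)
  19÷5 = 3 each, +1 to first 4
Round 3: Cedarfen=16 Elkhorn=16 Fernhollow=18 Greywater=10 Ironridge=10 → close Elkhorn (overflow 11)
  16÷4 = 4 each, +1 to first 0
Round 4: Cedarfen=20 Fernhollow=22 Greywater=14 Ironridge=14 → close Fernhollow (overflow 12)
  22÷3 = 7 each, +1 to first 1
Round 5: Cedarfen=28 Greywater=21 Ironridge=21 → close Cedarfen (overflow 17)
  28÷2 = 14 each, +1 to first 0
Round 6: Greywater=35 Ironridge=35 → close Ironridge (overflow 30)
  35÷1 = 35 each, +1 to first 0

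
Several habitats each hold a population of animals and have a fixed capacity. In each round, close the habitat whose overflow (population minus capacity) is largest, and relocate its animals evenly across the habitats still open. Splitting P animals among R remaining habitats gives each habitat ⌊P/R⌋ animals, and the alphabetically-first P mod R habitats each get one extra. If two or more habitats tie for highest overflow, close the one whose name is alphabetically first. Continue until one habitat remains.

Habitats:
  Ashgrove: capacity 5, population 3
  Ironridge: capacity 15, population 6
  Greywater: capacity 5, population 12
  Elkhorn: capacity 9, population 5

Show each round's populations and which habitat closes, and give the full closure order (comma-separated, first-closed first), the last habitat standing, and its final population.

Closure order: Greywater, Ashgrove, Elkhorn
Last habitat: Ironridge with 26 animals

Round 1: Ashgrove=3 Elkhorn=5 Greywater=12 Ironridge=6 → close Greywater (overflow 7)
  12÷3 = 4 each, +1 to first 0
Round 2: Ashgrove=7 Elkhorn=9 Ironridge=10 → close Ashgrove (overflow 2)
  7÷2 = 3 each, +1 to first 1
Round 3: Elkhorn=13 Ironridge=13 → close Elkhorn (overflow 4)
  13÷1 = 13 each, +1 to first 0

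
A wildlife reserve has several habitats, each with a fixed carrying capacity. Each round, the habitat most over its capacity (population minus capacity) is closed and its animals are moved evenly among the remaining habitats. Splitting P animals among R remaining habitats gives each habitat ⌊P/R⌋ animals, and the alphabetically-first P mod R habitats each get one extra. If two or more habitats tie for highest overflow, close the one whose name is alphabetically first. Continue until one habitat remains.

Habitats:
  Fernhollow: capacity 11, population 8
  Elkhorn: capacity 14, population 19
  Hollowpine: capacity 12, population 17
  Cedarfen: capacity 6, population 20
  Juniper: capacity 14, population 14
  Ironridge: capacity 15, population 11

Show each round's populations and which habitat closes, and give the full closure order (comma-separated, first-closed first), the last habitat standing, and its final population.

Round 1: Cedarfen=20 Elkhorn=19 Fernhollow=8 Hollowpine=17 Ironridge=11 Juniper=14 → close Cedarfen (overflow 14)
  20÷5 = 4 each, +1 to first 0
Round 2: Elkhorn=23 Fernhollow=12 Hollowpine=21 Ironridge=15 Juniper=18 → close Elkhorn (overflow 9)
  23÷4 = 5 each, +1 to first 3
Round 3: Fernhollow=18 Hollowpine=27 Ironridge=21 Juniper=23 → close Hollowpine (overflow 15)
  27÷3 = 9 each, +1 to first 0
Round 4: Fernhollow=27 Ironridge=30 Juniper=32 → close Juniper (overflow 18)
  32÷2 = 16 each, +1 to first 0
Round 5: Fernhollow=43 Ironridge=46 → close Fernhollow (overflow 32)
  43÷1 = 43 each, +1 to first 0

Closure order: Cedarfen, Elkhorn, Hollowpine, Juniper, Fernhollow
Last habitat: Ironridge with 89 animals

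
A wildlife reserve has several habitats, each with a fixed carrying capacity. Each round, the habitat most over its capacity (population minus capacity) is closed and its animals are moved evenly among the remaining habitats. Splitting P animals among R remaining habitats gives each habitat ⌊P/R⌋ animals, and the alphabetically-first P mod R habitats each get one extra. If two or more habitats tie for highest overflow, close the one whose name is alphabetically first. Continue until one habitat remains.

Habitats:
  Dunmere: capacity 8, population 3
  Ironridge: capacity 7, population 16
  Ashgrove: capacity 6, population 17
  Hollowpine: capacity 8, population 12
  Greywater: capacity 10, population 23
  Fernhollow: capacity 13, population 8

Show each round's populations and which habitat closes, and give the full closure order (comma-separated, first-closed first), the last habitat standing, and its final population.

Round 1: Ashgrove=17 Dunmere=3 Fernhollow=8 Greywater=23 Hollowpine=12 Ironridge=16 → close Greywater (overflow 13)
  23÷5 = 4 each, +1 to first 3
Round 2: Ashgrove=22 Dunmere=8 Fernhollow=13 Hollowpine=16 Ironridge=20 → close Ashgrove (overflow 16)
  22÷4 = 5 each, +1 to first 2
Round 3: Dunmere=14 Fernhollow=19 Hollowpine=21 Ironridge=25 → close Ironridge (overflow 18)
  25÷3 = 8 each, +1 to first 1
Round 4: Dunmere=23 Fernhollow=27 Hollowpine=29 → close Hollowpine (overflow 21)
  29÷2 = 14 each, +1 to first 1
Round 5: Dunmere=38 Fernhollow=41 → close Dunmere (overflow 30)
  38÷1 = 38 each, +1 to first 0

Closure order: Greywater, Ashgrove, Ironridge, Hollowpine, Dunmere
Last habitat: Fernhollow with 79 animals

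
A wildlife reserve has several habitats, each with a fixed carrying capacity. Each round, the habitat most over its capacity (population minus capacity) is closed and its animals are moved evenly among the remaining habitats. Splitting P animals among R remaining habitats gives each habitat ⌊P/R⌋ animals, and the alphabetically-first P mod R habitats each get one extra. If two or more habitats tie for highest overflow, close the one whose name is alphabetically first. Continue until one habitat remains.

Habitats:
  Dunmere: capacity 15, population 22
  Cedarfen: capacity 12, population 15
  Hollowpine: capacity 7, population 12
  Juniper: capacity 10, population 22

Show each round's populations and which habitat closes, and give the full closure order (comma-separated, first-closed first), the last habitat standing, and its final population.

Closure order: Juniper, Dunmere, Cedarfen
Last habitat: Hollowpine with 71 animals

Round 1: Cedarfen=15 Dunmere=22 Hollowpine=12 Juniper=22 → close Juniper (overflow 12)
  22÷3 = 7 each, +1 to first 1
Round 2: Cedarfen=23 Dunmere=29 Hollowpine=19 → close Dunmere (overflow 14)
  29÷2 = 14 each, +1 to first 1
Round 3: Cedarfen=38 Hollowpine=33 → close Cedarfen (overflow 26)
  38÷1 = 38 each, +1 to first 0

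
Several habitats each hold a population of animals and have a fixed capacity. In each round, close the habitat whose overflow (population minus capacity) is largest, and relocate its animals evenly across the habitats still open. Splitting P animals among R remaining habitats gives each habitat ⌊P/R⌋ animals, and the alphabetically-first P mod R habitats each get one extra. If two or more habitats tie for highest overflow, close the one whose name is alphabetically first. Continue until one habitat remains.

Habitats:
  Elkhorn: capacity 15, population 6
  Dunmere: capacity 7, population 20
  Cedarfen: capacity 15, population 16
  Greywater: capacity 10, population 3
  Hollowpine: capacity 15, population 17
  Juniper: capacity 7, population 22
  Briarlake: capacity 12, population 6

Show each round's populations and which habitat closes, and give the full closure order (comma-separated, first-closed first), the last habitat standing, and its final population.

Round 1: Briarlake=6 Cedarfen=16 Dunmere=20 Elkhorn=6 Greywater=3 Hollowpine=17 Juniper=22 → close Juniper (overflow 15)
  22÷6 = 3 each, +1 to first 4
Round 2: Briarlake=10 Cedarfen=20 Dunmere=24 Elkhorn=10 Greywater=6 Hollowpine=20 → close Dunmere (overflow 17)
  24÷5 = 4 each, +1 to first 4
Round 3: Briarlake=15 Cedarfen=25 Elkhorn=15 Greywater=11 Hollowpine=24 → close Cedarfen (overflow 10)
  25÷4 = 6 each, +1 to first 1
Round 4: Briarlake=22 Elkhorn=21 Greywater=17 Hollowpine=30 → close Hollowpine (overflow 15)
  30÷3 = 10 each, +1 to first 0
Round 5: Briarlake=32 Elkhorn=31 Greywater=27 → close Briarlake (overflow 20)
  32÷2 = 16 each, +1 to first 0
Round 6: Elkhorn=47 Greywater=43 → close Greywater (overflow 33)
  43÷1 = 43 each, +1 to first 0

Closure order: Juniper, Dunmere, Cedarfen, Hollowpine, Briarlake, Greywater
Last habitat: Elkhorn with 90 animals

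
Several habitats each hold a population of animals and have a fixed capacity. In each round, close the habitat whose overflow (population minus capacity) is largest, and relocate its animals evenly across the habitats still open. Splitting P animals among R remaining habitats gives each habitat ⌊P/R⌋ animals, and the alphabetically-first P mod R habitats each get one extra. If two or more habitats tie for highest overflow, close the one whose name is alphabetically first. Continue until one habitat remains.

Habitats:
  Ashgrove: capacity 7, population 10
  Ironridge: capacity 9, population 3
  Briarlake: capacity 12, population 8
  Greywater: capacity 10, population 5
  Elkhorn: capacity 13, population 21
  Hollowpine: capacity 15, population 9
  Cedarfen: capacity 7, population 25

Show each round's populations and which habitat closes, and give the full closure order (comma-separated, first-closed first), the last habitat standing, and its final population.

Closure order: Cedarfen, Elkhorn, Ashgrove, Briarlake, Greywater, Hollowpine
Last habitat: Ironridge with 81 animals

Round 1: Ashgrove=10 Briarlake=8 Cedarfen=25 Elkhorn=21 Greywater=5 Hollowpine=9 Ironridge=3 → close Cedarfen (overflow 18)
  25÷6 = 4 each, +1 to first 1
Round 2: Ashgrove=15 Briarlake=12 Elkhorn=25 Greywater=9 Hollowpine=13 Ironridge=7 → close Elkhorn (overflow 12)
  25÷5 = 5 each, +1 to first 0
Round 3: Ashgrove=20 Briarlake=17 Greywater=14 Hollowpine=18 Ironridge=12 → close Ashgrove (overflow 13)
  20÷4 = 5 each, +1 to first 0
Round 4: Briarlake=22 Greywater=19 Hollowpine=23 Ironridge=17 → close Briarlake (overflow 10)
  22÷3 = 7 each, +1 to first 1
Round 5: Greywater=27 Hollowpine=30 Ironridge=24 → close Greywater (overflow 17)
  27÷2 = 13 each, +1 to first 1
Round 6: Hollowpine=44 Ironridge=37 → close Hollowpine (overflow 29)
  44÷1 = 44 each, +1 to first 0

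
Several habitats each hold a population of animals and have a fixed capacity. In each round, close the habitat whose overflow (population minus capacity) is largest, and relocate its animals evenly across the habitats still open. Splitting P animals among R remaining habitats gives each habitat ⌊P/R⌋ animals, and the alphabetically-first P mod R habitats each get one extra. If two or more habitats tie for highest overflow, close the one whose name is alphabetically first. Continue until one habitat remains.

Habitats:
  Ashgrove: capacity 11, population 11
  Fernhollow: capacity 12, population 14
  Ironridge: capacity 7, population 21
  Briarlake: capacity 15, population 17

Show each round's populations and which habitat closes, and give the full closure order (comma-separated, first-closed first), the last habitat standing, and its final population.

Closure order: Ironridge, Briarlake, Fernhollow
Last habitat: Ashgrove with 63 animals

Round 1: Ashgrove=11 Briarlake=17 Fernhollow=14 Ironridge=21 → close Ironridge (overflow 14)
  21÷3 = 7 each, +1 to first 0
Round 2: Ashgrove=18 Briarlake=24 Fernhollow=21 → close Briarlake (overflow 9)
  24÷2 = 12 each, +1 to first 0
Round 3: Ashgrove=30 Fernhollow=33 → close Fernhollow (overflow 21)
  33÷1 = 33 each, +1 to first 0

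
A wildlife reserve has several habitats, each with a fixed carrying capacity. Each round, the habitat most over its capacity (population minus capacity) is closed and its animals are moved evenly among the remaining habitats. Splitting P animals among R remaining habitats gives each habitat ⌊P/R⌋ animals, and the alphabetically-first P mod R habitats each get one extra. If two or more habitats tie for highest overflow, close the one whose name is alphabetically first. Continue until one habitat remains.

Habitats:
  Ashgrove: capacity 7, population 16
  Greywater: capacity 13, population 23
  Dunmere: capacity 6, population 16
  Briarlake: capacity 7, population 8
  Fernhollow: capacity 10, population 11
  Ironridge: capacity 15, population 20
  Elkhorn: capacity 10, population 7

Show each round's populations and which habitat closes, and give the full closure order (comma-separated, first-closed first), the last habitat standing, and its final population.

Round 1: Ashgrove=16 Briarlake=8 Dunmere=16 Elkhorn=7 Fernhollow=11 Greywater=23 Ironridge=20 → close Dunmere (overflow 10)
  16÷6 = 2 each, +1 to first 4
Round 2: Ashgrove=19 Briarlake=11 Elkhorn=10 Fernhollow=14 Greywater=25 Ironridge=22 → close Ashgrove (overflow 12)
  19÷5 = 3 each, +1 to first 4
Round 3: Briarlake=15 Elkhorn=14 Fernhollow=18 Greywater=29 Ironridge=25 → close Greywater (overflow 16)
  29÷4 = 7 each, +1 to first 1
Round 4: Briarlake=23 Elkhorn=21 Fernhollow=25 Ironridge=32 → close Ironridge (overflow 17)
  32÷3 = 10 each, +1 to first 2
Round 5: Briarlake=34 Elkhorn=32 Fernhollow=35 → close Briarlake (overflow 27)
  34÷2 = 17 each, +1 to first 0
Round 6: Elkhorn=49 Fernhollow=52 → close Fernhollow (overflow 42)
  52÷1 = 52 each, +1 to first 0

Closure order: Dunmere, Ashgrove, Greywater, Ironridge, Briarlake, Fernhollow
Last habitat: Elkhorn with 101 animals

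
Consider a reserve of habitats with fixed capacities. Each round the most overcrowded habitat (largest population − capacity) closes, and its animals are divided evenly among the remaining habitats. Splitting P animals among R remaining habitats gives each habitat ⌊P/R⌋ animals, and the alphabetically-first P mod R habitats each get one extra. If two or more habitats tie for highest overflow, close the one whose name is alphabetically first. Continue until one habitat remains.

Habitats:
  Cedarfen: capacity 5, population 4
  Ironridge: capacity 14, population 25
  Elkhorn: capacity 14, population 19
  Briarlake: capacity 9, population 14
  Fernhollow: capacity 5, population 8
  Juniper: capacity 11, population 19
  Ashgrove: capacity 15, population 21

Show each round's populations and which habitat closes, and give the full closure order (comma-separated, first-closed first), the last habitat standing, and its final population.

Round 1: Ashgrove=21 Briarlake=14 Cedarfen=4 Elkhorn=19 Fernhollow=8 Ironridge=25 Juniper=19 → close Ironridge (overflow 11)
  25÷6 = 4 each, +1 to first 1
Round 2: Ashgrove=26 Briarlake=18 Cedarfen=8 Elkhorn=23 Fernhollow=12 Juniper=23 → close Juniper (overflow 12)
  23÷5 = 4 each, +1 to first 3
Round 3: Ashgrove=31 Briarlake=23 Cedarfen=13 Elkhorn=27 Fernhollow=16 → close Ashgrove (overflow 16)
  31÷4 = 7 each, +1 to first 3
Round 4: Briarlake=31 Cedarfen=21 Elkhorn=35 Fernhollow=23 → close Briarlake (overflow 22)
  31÷3 = 10 each, +1 to first 1
Round 5: Cedarfen=32 Elkhorn=45 Fernhollow=33 → close Elkhorn (overflow 31)
  45÷2 = 22 each, +1 to first 1
Round 6: Cedarfen=55 Fernhollow=55 → close Cedarfen (overflow 50)
  55÷1 = 55 each, +1 to first 0

Closure order: Ironridge, Juniper, Ashgrove, Briarlake, Elkhorn, Cedarfen
Last habitat: Fernhollow with 110 animals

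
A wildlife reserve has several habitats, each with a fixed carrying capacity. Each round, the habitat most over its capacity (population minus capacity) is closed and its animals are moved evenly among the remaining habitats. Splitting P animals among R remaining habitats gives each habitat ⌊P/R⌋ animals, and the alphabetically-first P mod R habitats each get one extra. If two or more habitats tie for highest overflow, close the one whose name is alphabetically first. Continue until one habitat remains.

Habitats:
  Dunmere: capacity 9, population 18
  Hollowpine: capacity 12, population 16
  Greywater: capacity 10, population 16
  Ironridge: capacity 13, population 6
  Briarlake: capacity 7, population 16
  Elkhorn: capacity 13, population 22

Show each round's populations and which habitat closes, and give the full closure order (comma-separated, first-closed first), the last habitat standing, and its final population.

Round 1: Briarlake=16 Dunmere=18 Elkhorn=22 Greywater=16 Hollowpine=16 Ironridge=6 → close Briarlake (overflow 9)
  16÷5 = 3 each, +1 to first 1
Round 2: Dunmere=22 Elkhorn=25 Greywater=19 Hollowpine=19 Ironridge=9 → close Dunmere (overflow 13)
  22÷4 = 5 each, +1 to first 2
Round 3: Elkhorn=31 Greywater=25 Hollowpine=24 Ironridge=14 → close Elkhorn (overflow 18)
  31÷3 = 10 each, +1 to first 1
Round 4: Greywater=36 Hollowpine=34 Ironridge=24 → close Greywater (overflow 26)
  36÷2 = 18 each, +1 to first 0
Round 5: Hollowpine=52 Ironridge=42 → close Hollowpine (overflow 40)
  52÷1 = 52 each, +1 to first 0

Closure order: Briarlake, Dunmere, Elkhorn, Greywater, Hollowpine
Last habitat: Ironridge with 94 animals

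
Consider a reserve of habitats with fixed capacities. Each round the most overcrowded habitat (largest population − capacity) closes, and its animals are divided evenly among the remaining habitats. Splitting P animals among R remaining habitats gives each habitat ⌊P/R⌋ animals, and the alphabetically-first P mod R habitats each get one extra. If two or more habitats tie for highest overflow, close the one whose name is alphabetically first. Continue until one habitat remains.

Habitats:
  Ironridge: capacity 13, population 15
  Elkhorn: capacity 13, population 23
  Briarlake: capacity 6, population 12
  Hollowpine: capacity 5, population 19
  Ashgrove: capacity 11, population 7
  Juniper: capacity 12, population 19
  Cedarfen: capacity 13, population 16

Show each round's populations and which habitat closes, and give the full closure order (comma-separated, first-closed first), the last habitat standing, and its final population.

Round 1: Ashgrove=7 Briarlake=12 Cedarfen=16 Elkhorn=23 Hollowpine=19 Ironridge=15 Juniper=19 → close Hollowpine (overflow 14)
  19÷6 = 3 each, +1 to first 1
Round 2: Ashgrove=11 Briarlake=15 Cedarfen=19 Elkhorn=26 Ironridge=18 Juniper=22 → close Elkhorn (overflow 13)
  26÷5 = 5 each, +1 to first 1
Round 3: Ashgrove=17 Briarlake=20 Cedarfen=24 Ironridge=23 Juniper=27 → close Juniper (overflow 15)
  27÷4 = 6 each, +1 to first 3
Round 4: Ashgrove=24 Briarlake=27 Cedarfen=31 Ironridge=29 → close Briarlake (overflow 21)
  27÷3 = 9 each, +1 to first 0
Round 5: Ashgrove=33 Cedarfen=40 Ironridge=38 → close Cedarfen (overflow 27)
  40÷2 = 20 each, +1 to first 0
Round 6: Ashgrove=53 Ironridge=58 → close Ironridge (overflow 45)
  58÷1 = 58 each, +1 to first 0

Closure order: Hollowpine, Elkhorn, Juniper, Briarlake, Cedarfen, Ironridge
Last habitat: Ashgrove with 111 animals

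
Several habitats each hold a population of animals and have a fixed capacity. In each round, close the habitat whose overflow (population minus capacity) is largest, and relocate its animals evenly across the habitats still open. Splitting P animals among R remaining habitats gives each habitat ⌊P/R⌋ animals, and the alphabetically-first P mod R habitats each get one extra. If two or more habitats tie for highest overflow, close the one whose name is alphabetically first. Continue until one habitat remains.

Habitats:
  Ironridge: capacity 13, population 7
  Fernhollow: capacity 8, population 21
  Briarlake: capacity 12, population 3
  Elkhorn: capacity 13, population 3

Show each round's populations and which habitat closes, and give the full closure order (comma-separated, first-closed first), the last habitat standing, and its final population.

Closure order: Fernhollow, Ironridge, Briarlake
Last habitat: Elkhorn with 34 animals

Round 1: Briarlake=3 Elkhorn=3 Fernhollow=21 Ironridge=7 → close Fernhollow (overflow 13)
  21÷3 = 7 each, +1 to first 0
Round 2: Briarlake=10 Elkhorn=10 Ironridge=14 → close Ironridge (overflow 1)
  14÷2 = 7 each, +1 to first 0
Round 3: Briarlake=17 Elkhorn=17 → close Briarlake (overflow 5)
  17÷1 = 17 each, +1 to first 0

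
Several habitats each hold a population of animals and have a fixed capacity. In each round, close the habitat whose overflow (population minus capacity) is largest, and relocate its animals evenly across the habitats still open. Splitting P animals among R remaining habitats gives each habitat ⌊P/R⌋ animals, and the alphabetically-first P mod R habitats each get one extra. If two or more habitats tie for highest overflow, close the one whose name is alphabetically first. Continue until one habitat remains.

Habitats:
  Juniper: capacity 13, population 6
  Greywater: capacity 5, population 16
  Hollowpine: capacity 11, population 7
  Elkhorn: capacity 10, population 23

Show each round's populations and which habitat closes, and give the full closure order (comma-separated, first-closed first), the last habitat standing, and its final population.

Closure order: Elkhorn, Greywater, Hollowpine
Last habitat: Juniper with 52 animals

Round 1: Elkhorn=23 Greywater=16 Hollowpine=7 Juniper=6 → close Elkhorn (overflow 13)
  23÷3 = 7 each, +1 to first 2
Round 2: Greywater=24 Hollowpine=15 Juniper=13 → close Greywater (overflow 19)
  24÷2 = 12 each, +1 to first 0
Round 3: Hollowpine=27 Juniper=25 → close Hollowpine (overflow 16)
  27÷1 = 27 each, +1 to first 0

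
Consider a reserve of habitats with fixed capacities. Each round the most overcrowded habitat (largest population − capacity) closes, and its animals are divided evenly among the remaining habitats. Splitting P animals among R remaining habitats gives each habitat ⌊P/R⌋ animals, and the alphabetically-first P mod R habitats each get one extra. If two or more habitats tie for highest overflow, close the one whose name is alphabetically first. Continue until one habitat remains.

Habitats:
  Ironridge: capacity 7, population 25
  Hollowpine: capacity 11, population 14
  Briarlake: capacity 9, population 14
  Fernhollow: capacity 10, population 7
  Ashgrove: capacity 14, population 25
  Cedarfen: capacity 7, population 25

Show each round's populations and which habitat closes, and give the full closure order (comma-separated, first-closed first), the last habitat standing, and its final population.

Round 1: Ashgrove=25 Briarlake=14 Cedarfen=25 Fernhollow=7 Hollowpine=14 Ironridge=25 → close Cedarfen (overflow 18)
  25÷5 = 5 each, +1 to first 0
Round 2: Ashgrove=30 Briarlake=19 Fernhollow=12 Hollowpine=19 Ironridge=30 → close Ironridge (overflow 23)
  30÷4 = 7 each, +1 to first 2
Round 3: Ashgrove=38 Briarlake=27 Fernhollow=19 Hollowpine=26 → close Ashgrove (overflow 24)
  38÷3 = 12 each, +1 to first 2
Round 4: Briarlake=40 Fernhollow=32 Hollowpine=38 → close Briarlake (overflow 31)
  40÷2 = 20 each, +1 to first 0
Round 5: Fernhollow=52 Hollowpine=58 → close Hollowpine (overflow 47)
  58÷1 = 58 each, +1 to first 0

Closure order: Cedarfen, Ironridge, Ashgrove, Briarlake, Hollowpine
Last habitat: Fernhollow with 110 animals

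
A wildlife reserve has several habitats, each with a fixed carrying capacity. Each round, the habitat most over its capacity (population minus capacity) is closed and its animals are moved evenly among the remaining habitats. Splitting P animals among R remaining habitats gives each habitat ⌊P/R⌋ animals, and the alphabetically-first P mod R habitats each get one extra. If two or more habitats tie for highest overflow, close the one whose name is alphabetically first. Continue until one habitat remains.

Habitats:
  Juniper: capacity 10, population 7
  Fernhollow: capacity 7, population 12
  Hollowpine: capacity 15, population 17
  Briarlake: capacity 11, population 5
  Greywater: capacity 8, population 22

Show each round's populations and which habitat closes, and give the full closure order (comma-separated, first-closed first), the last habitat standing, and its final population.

Round 1: Briarlake=5 Fernhollow=12 Greywater=22 Hollowpine=17 Juniper=7 → close Greywater (overflow 14)
  22÷4 = 5 each, +1 to first 2
Round 2: Briarlake=11 Fernhollow=18 Hollowpine=22 Juniper=12 → close Fernhollow (overflow 11)
  18÷3 = 6 each, +1 to first 0
Round 3: Briarlake=17 Hollowpine=28 Juniper=18 → close Hollowpine (overflow 13)
  28÷2 = 14 each, +1 to first 0
Round 4: Briarlake=31 Juniper=32 → close Juniper (overflow 22)
  32÷1 = 32 each, +1 to first 0

Closure order: Greywater, Fernhollow, Hollowpine, Juniper
Last habitat: Briarlake with 63 animals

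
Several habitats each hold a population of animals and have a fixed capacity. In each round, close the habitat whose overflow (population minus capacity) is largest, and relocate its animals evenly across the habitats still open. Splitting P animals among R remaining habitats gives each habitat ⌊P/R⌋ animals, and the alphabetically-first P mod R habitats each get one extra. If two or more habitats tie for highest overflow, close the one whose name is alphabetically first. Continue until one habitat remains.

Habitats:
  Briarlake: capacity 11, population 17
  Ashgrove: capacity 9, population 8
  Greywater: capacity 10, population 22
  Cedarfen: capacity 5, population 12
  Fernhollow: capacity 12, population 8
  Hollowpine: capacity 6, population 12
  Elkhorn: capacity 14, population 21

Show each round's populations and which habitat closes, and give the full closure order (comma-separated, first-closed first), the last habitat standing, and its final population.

Round 1: Ashgrove=8 Briarlake=17 Cedarfen=12 Elkhorn=21 Fernhollow=8 Greywater=22 Hollowpine=12 → close Greywater (overflow 12)
  22÷6 = 3 each, +1 to first 4
Round 2: Ashgrove=12 Briarlake=21 Cedarfen=16 Elkhorn=25 Fernhollow=11 Hollowpine=15 → close Cedarfen (overflow 11)
  16÷5 = 3 each, +1 to first 1
Round 3: Ashgrove=16 Briarlake=24 Elkhorn=28 Fernhollow=14 Hollowpine=18 → close Elkhorn (overflow 14)
  28÷4 = 7 each, +1 to first 0
Round 4: Ashgrove=23 Briarlake=31 Fernhollow=21 Hollowpine=25 → close Briarlake (overflow 20)
  31÷3 = 10 each, +1 to first 1
Round 5: Ashgrove=34 Fernhollow=31 Hollowpine=35 → close Hollowpine (overflow 29)
  35÷2 = 17 each, +1 to first 1
Round 6: Ashgrove=52 Fernhollow=48 → close Ashgrove (overflow 43)
  52÷1 = 52 each, +1 to first 0

Closure order: Greywater, Cedarfen, Elkhorn, Briarlake, Hollowpine, Ashgrove
Last habitat: Fernhollow with 100 animals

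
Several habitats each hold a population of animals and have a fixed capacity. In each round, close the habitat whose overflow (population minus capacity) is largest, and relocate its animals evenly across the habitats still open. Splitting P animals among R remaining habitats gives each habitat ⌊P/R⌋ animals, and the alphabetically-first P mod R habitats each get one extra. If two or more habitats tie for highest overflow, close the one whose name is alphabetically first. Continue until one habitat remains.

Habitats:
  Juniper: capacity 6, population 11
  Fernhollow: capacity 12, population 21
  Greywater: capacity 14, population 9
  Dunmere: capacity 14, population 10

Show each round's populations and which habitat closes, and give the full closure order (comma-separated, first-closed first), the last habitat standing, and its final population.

Closure order: Fernhollow, Juniper, Dunmere
Last habitat: Greywater with 51 animals

Round 1: Dunmere=10 Fernhollow=21 Greywater=9 Juniper=11 → close Fernhollow (overflow 9)
  21÷3 = 7 each, +1 to first 0
Round 2: Dunmere=17 Greywater=16 Juniper=18 → close Juniper (overflow 12)
  18÷2 = 9 each, +1 to first 0
Round 3: Dunmere=26 Greywater=25 → close Dunmere (overflow 12)
  26÷1 = 26 each, +1 to first 0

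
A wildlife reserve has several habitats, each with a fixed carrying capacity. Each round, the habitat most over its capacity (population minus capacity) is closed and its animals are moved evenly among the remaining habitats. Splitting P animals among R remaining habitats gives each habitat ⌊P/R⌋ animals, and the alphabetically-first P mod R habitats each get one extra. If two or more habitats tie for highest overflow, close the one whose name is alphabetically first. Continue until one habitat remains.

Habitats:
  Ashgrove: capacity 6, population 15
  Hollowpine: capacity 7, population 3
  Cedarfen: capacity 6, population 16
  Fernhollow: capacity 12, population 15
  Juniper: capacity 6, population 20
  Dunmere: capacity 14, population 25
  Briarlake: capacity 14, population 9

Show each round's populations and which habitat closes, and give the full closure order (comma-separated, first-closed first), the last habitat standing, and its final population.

Round 1: Ashgrove=15 Briarlake=9 Cedarfen=16 Dunmere=25 Fernhollow=15 Hollowpine=3 Juniper=20 → close Juniper (overflow 14)
  20÷6 = 3 each, +1 to first 2
Round 2: Ashgrove=19 Briarlake=13 Cedarfen=19 Dunmere=28 Fernhollow=18 Hollowpine=6 → close Dunmere (overflow 14)
  28÷5 = 5 each, +1 to first 3
Round 3: Ashgrove=25 Briarlake=19 Cedarfen=25 Fernhollow=23 Hollowpine=11 → close Ashgrove (overflow 19)
  25÷4 = 6 each, +1 to first 1
Round 4: Briarlake=26 Cedarfen=31 Fernhollow=29 Hollowpine=17 → close Cedarfen (overflow 25)
  31÷3 = 10 each, +1 to first 1
Round 5: Briarlake=37 Fernhollow=39 Hollowpine=27 → close Fernhollow (overflow 27)
  39÷2 = 19 each, +1 to first 1
Round 6: Briarlake=57 Hollowpine=46 → close Briarlake (overflow 43)
  57÷1 = 57 each, +1 to first 0

Closure order: Juniper, Dunmere, Ashgrove, Cedarfen, Fernhollow, Briarlake
Last habitat: Hollowpine with 103 animals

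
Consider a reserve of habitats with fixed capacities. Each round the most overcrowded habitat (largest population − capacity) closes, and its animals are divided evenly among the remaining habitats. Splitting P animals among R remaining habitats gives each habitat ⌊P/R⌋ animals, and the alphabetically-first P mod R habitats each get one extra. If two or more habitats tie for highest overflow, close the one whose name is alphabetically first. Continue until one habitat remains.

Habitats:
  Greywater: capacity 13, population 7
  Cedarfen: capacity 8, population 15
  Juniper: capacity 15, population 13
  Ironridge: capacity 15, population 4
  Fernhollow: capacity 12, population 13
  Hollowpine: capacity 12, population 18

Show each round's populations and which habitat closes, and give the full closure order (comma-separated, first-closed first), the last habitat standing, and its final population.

Closure order: Cedarfen, Hollowpine, Fernhollow, Juniper, Greywater
Last habitat: Ironridge with 70 animals

Round 1: Cedarfen=15 Fernhollow=13 Greywater=7 Hollowpine=18 Ironridge=4 Juniper=13 → close Cedarfen (overflow 7)
  15÷5 = 3 each, +1 to first 0
Round 2: Fernhollow=16 Greywater=10 Hollowpine=21 Ironridge=7 Juniper=16 → close Hollowpine (overflow 9)
  21÷4 = 5 each, +1 to first 1
Round 3: Fernhollow=22 Greywater=15 Ironridge=12 Juniper=21 → close Fernhollow (overflow 10)
  22÷3 = 7 each, +1 to first 1
Round 4: Greywater=23 Ironridge=19 Juniper=28 → close Juniper (overflow 13)
  28÷2 = 14 each, +1 to first 0
Round 5: Greywater=37 Ironridge=33 → close Greywater (overflow 24)
  37÷1 = 37 each, +1 to first 0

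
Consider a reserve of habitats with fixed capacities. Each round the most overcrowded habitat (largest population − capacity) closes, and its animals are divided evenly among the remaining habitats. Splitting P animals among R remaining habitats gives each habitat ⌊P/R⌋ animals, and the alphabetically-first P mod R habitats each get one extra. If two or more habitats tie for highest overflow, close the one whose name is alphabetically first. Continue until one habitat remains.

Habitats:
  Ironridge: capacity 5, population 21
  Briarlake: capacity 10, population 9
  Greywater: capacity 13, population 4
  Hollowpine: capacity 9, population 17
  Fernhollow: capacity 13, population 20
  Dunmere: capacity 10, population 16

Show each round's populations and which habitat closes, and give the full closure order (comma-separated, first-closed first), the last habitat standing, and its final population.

Round 1: Briarlake=9 Dunmere=16 Fernhollow=20 Greywater=4 Hollowpine=17 Ironridge=21 → close Ironridge (overflow 16)
  21÷5 = 4 each, +1 to first 1
Round 2: Briarlake=14 Dunmere=20 Fernhollow=24 Greywater=8 Hollowpine=21 → close Hollowpine (overflow 12)
  21÷4 = 5 each, +1 to first 1
Round 3: Briarlake=20 Dunmere=25 Fernhollow=29 Greywater=13 → close Fernhollow (overflow 16)
  29÷3 = 9 each, +1 to first 2
Round 4: Briarlake=30 Dunmere=35 Greywater=22 → close Dunmere (overflow 25)
  35÷2 = 17 each, +1 to first 1
Round 5: Briarlake=48 Greywater=39 → close Briarlake (overflow 38)
  48÷1 = 48 each, +1 to first 0

Closure order: Ironridge, Hollowpine, Fernhollow, Dunmere, Briarlake
Last habitat: Greywater with 87 animals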